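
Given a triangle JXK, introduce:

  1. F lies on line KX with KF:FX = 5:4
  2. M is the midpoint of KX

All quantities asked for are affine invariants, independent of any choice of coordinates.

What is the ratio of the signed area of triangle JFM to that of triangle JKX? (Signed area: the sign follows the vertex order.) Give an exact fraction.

[JFM]:[JKX] = -1/18

Choose coordinates J = (0, 0), X = (1, 0), K = (0, 1).
1. F lies on line KX with KF:FX = 5:4 ⇒ F = (5/9, 4/9)
2. M is the midpoint of KX ⇒ M = (1/2, 1/2)
2·[JFM] = 1/18, 2·[JKX] = -1
[JFM]:[JKX] = 1/18:-1 = -1/18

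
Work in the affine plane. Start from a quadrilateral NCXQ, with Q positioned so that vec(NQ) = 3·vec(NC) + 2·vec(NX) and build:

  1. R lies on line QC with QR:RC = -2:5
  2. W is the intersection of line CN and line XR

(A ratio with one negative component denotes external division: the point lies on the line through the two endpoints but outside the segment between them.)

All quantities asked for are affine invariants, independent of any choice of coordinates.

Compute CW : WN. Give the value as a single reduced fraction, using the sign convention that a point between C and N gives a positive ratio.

CW:WN = -20/13

Choose coordinates N = (0, 0), C = (1, 0), X = (0, 1), Q = (3, 2).
1. R lies on line QC with QR:RC = -2:5 ⇒ R = (13/3, 10/3)
2. W is the intersection of line CN and line XR ⇒ W = (-13/7, 0)
W = C + t·(N−C) with t = 20/7, so CW:WN = t:(1−t) = 20/7:-13/7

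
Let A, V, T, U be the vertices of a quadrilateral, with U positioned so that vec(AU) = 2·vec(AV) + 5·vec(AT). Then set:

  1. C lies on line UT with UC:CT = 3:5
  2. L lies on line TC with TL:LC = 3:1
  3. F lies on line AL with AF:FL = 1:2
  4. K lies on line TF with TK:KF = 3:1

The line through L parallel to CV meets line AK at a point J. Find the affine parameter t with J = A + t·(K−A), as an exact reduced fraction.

t = 164/37

Assign A = (0, 0), V = (1, 0), T = (0, 1), U = (2, 5) — the answer is frame-independent, so this choice is without loss of generality.
1. C lies on line UT with UC:CT = 3:5 ⇒ C = (5/4, 7/2)
2. L lies on line TC with TL:LC = 3:1 ⇒ L = (15/16, 23/8)
3. F lies on line AL with AF:FL = 1:2 ⇒ F = (5/16, 23/24)
4. K lies on line TF with TK:KF = 3:1 ⇒ K = (15/64, 31/32)
through L parallel to CV: direction (-1/4, -7/2); meets AK at J = (615/592, 1271/296)
J = A + t·(K−A) with t = 164/37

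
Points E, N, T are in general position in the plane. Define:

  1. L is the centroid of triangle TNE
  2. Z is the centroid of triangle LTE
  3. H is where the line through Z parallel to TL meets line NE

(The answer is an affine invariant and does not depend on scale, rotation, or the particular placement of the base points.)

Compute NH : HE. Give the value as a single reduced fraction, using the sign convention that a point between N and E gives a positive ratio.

Work in coordinates with E = (0, 0), N = (1, 0), T = (0, 1).
1. L is the centroid of triangle TNE ⇒ L = (1/3, 1/3)
2. Z is the centroid of triangle LTE ⇒ Z = (1/9, 4/9)
3. H is where the line through Z parallel to TL meets line NE ⇒ H = (1/3, 0)
H = N + t·(E−N) with t = 2/3, so NH:HE = t:(1−t) = 2/3:1/3

NH:HE = 2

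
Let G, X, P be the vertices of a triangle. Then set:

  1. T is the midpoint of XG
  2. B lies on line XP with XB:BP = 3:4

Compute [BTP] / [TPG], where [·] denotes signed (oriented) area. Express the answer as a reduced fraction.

Set G = (0, 0), X = (1, 0), P = (0, 1); any affine frame gives the same invariant.
1. T is the midpoint of XG ⇒ T = (1/2, 0)
2. B lies on line XP with XB:BP = 3:4 ⇒ B = (4/7, 3/7)
2·[BTP] = -2/7, 2·[TPG] = 1/2
[BTP]:[TPG] = -2/7:1/2 = -4/7

[BTP]:[TPG] = -4/7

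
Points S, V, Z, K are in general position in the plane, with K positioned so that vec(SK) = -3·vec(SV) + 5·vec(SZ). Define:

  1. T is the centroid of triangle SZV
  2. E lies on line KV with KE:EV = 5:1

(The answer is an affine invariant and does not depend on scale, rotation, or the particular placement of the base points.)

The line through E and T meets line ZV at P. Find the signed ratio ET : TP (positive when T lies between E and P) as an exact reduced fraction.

Set S = (0, 0), V = (1, 0), Z = (0, 1), K = (-3, 5); any affine frame gives the same invariant.
1. T is the centroid of triangle SZV ⇒ T = (1/3, 1/3)
2. E lies on line KV with KE:EV = 5:1 ⇒ E = (1/3, 5/6)
line ET meets ZV at P = (1/3, 2/3)
T = E + t·(P−E) with t = 3, so ET:TP = 3:-2

ET:TP = -3/2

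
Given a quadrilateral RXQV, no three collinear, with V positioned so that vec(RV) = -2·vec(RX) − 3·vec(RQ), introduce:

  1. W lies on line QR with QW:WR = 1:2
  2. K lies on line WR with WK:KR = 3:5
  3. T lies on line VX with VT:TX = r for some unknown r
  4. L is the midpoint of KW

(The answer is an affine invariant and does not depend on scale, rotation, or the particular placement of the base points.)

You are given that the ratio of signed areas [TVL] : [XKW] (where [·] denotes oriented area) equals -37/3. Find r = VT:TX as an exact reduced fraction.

r = -2/5

Work in coordinates with R = (0, 0), X = (1, 0), Q = (0, 1), V = (-2, -3).
1. W lies on line QR with QW:WR = 1:2 ⇒ W = (0, 2/3)
2. K lies on line WR with WK:KR = 3:5 ⇒ K = (0, 5/12)
3. With VT:TX = r, write λ = r/(r+1) so T = V + λ·(X−V); T is affine-linear in λ
4. L is the midpoint of KW ⇒ L = (0, 13/24)
Every point depending on T is an affine combination of T and λ-independent points, so each such coordinate is linear in λ; the λ² term in each signed area is a multiple of (X−V)×(X−V) = 0, so 2·[TVL] and 2·[XKW] are each linear in λ. Evaluating at λ=0 and λ=1:
  2·[TVL] = -37/8·λ,   2·[XKW] = -1/4
So [TVL]:[XKW] = (-37/8·λ) / (-1/4). Setting this equal to -37/3:
  -37/8·λ = -37/3·(-1/4)  ⇒  λ = -2/3
Then r = λ/(1−λ) = (-2/3)/(5/3) = -2/5. Check: with r = -2/5, T = (-4, -5) and [TVL]:[XKW] = -37/3 as required.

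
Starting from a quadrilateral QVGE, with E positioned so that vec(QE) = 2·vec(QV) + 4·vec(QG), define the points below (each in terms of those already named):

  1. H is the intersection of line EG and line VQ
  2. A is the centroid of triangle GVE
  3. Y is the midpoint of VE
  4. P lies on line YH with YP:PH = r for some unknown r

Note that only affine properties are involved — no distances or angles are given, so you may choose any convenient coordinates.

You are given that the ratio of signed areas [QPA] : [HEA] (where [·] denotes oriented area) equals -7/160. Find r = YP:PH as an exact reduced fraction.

r = 1/3

Work in coordinates with Q = (0, 0), V = (1, 0), G = (0, 1), E = (2, 4).
1. H is the intersection of line EG and line VQ ⇒ H = (-2/3, 0)
2. A is the centroid of triangle GVE ⇒ A = (1, 5/3)
3. Y is the midpoint of VE ⇒ Y = (3/2, 2)
4. With YP:PH = r, write λ = r/(r+1) so P = Y + λ·(H−Y); P is affine-linear in λ
Every point depending on P is an affine combination of P and λ-independent points, so each such coordinate is linear in λ; the λ² term in each signed area is a multiple of (H−Y)×(H−Y) = 0, so 2·[QPA] and 2·[HEA] are each linear in λ. Evaluating at λ=0 and λ=1:
  2·[QPA] = -29/18·λ + 1/2,   2·[HEA] = -20/9
So [QPA]:[HEA] = (-29/18·λ + 1/2) / (-20/9). Setting this equal to -7/160:
  -29/18·λ + 1/2 = -7/160·(-20/9)  ⇒  λ = 1/4
Then r = λ/(1−λ) = (1/4)/(3/4) = 1/3. Check: with r = 1/3, P = (23/24, 3/2) and [QPA]:[HEA] = -7/160 as required.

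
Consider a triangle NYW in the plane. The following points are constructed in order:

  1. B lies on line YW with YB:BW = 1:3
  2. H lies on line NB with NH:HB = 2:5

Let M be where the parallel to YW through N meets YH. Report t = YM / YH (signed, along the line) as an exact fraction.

t = 7/5

Work in coordinates with N = (0, 0), Y = (1, 0), W = (0, 1).
1. B lies on line YW with YB:BW = 1:3 ⇒ B = (3/4, 1/4)
2. H lies on line NB with NH:HB = 2:5 ⇒ H = (3/14, 1/14)
through N parallel to YW: direction (-1, 1); meets YH at M = (-1/10, 1/10)
M = Y + t·(H−Y) with t = 7/5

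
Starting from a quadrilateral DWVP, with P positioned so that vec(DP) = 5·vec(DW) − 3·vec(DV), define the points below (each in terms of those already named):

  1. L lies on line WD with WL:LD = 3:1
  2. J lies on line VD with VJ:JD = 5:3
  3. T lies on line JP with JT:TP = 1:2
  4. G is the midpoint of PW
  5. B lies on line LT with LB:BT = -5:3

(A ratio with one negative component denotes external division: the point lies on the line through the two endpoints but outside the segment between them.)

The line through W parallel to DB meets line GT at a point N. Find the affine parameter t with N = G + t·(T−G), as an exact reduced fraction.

Set D = (0, 0), W = (1, 0), V = (0, 1), P = (5, -3); any affine frame gives the same invariant.
1. L lies on line WD with WL:LD = 3:1 ⇒ L = (1/4, 0)
2. J lies on line VD with VJ:JD = 5:3 ⇒ J = (0, 3/8)
3. T lies on line JP with JT:TP = 1:2 ⇒ T = (5/3, -3/4)
4. G is the midpoint of PW ⇒ G = (3, -3/2)
5. B lies on line LT with LB:BT = -5:3 ⇒ B = (91/24, -15/8)
through W parallel to DB: direction (91/24, -15/8); meets GT at N = (-149/33, 30/11)
N = G + t·(T−G) with t = 62/11

t = 62/11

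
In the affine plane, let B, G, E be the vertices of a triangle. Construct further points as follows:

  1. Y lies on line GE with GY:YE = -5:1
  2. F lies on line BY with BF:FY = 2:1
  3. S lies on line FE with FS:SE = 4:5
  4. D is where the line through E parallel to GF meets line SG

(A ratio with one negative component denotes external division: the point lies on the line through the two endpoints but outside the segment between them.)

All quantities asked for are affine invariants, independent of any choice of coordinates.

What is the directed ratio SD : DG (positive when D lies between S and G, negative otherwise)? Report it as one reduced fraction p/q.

Choose coordinates B = (0, 0), G = (1, 0), E = (0, 1).
1. Y lies on line GE with GY:YE = -5:1 ⇒ Y = (-1/4, 5/4)
2. F lies on line BY with BF:FY = 2:1 ⇒ F = (-1/6, 5/6)
3. S lies on line FE with FS:SE = 4:5 ⇒ S = (-5/54, 49/54)
4. D is where the line through E parallel to GF meets line SG ⇒ D = (-35/24, 49/24)
D = S + t·(G−S) with t = -5/4, so SD:DG = t:(1−t) = -5/4:9/4

SD:DG = -5/9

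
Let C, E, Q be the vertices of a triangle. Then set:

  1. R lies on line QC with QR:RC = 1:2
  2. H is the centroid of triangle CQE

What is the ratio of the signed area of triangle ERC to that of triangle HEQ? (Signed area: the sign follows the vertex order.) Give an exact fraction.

Choose coordinates C = (0, 0), E = (1, 0), Q = (0, 1).
1. R lies on line QC with QR:RC = 1:2 ⇒ R = (0, 2/3)
2. H is the centroid of triangle CQE ⇒ H = (1/3, 1/3)
2·[ERC] = 2/3, 2·[HEQ] = 1/3
[ERC]:[HEQ] = 2/3:1/3 = 2

[ERC]:[HEQ] = 2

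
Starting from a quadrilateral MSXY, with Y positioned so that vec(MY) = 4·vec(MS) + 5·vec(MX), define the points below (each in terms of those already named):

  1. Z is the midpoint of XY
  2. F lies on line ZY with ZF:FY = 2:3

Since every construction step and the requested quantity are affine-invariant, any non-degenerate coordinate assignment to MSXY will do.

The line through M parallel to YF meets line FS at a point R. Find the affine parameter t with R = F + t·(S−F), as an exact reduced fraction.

t = 1/2

Assign M = (0, 0), S = (1, 0), X = (0, 1), Y = (4, 5) — the answer is frame-independent, so this choice is without loss of generality.
1. Z is the midpoint of XY ⇒ Z = (2, 3)
2. F lies on line ZY with ZF:FY = 2:3 ⇒ F = (14/5, 19/5)
through M parallel to YF: direction (-6/5, -6/5); meets FS at R = (19/10, 19/10)
R = F + t·(S−F) with t = 1/2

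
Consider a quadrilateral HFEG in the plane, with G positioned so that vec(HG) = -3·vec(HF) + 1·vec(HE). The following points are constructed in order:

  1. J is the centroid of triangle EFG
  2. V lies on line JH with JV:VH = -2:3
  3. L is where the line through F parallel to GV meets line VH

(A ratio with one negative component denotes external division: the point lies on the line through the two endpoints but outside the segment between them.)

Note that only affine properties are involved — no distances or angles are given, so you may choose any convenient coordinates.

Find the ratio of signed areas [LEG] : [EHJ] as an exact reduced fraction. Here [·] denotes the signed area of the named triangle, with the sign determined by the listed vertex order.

Choose coordinates H = (0, 0), F = (1, 0), E = (0, 1), G = (-3, 1).
1. J is the centroid of triangle EFG ⇒ J = (-2/3, 2/3)
2. V lies on line JH with JV:VH = -2:3 ⇒ V = (-2, 2)
3. L is where the line through F parallel to GV meets line VH ⇒ L = (1/2, -1/2)
2·[LEG] = 9/2, 2·[EHJ] = -2/3
[LEG]:[EHJ] = 9/2:-2/3 = -27/4

[LEG]:[EHJ] = -27/4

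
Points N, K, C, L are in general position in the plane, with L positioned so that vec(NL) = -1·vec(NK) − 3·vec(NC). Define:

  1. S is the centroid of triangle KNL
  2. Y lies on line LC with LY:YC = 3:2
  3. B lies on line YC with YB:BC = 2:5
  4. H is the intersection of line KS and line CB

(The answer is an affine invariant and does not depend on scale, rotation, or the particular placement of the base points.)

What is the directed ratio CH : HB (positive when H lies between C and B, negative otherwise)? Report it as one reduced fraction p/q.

CH:HB = -7/4

Set N = (0, 0), K = (1, 0), C = (0, 1), L = (-1, -3); any affine frame gives the same invariant.
1. S is the centroid of triangle KNL ⇒ S = (0, -1)
2. Y lies on line LC with LY:YC = 3:2 ⇒ Y = (-2/5, -3/5)
3. B lies on line YC with YB:BC = 2:5 ⇒ B = (-2/7, -1/7)
4. H is the intersection of line KS and line CB ⇒ H = (-2/3, -5/3)
H = C + t·(B−C) with t = 7/3, so CH:HB = t:(1−t) = 7/3:-4/3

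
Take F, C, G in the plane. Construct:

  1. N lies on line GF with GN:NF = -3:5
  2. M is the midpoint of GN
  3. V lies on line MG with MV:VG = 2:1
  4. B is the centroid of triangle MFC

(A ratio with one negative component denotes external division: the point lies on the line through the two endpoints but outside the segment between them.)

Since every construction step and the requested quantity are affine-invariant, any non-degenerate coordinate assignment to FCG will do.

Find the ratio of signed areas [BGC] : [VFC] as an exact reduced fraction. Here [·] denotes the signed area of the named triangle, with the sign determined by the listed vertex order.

Choose coordinates F = (0, 0), C = (1, 0), G = (0, 1).
1. N lies on line GF with GN:NF = -3:5 ⇒ N = (0, 5/2)
2. M is the midpoint of GN ⇒ M = (0, 7/4)
3. V lies on line MG with MV:VG = 2:1 ⇒ V = (0, 5/4)
4. B is the centroid of triangle MFC ⇒ B = (1/3, 7/12)
2·[BGC] = -1/12, 2·[VFC] = 5/4
[BGC]:[VFC] = -1/12:5/4 = -1/15

[BGC]:[VFC] = -1/15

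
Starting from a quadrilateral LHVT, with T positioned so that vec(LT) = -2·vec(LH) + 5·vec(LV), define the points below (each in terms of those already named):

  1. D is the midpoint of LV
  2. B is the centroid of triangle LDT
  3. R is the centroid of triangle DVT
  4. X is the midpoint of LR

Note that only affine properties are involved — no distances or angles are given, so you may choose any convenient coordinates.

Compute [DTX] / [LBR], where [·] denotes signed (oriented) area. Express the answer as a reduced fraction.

[DTX]:[LBR] = -3/2

Work in coordinates with L = (0, 0), H = (1, 0), V = (0, 1), T = (-2, 5).
1. D is the midpoint of LV ⇒ D = (0, 1/2)
2. B is the centroid of triangle LDT ⇒ B = (-2/3, 11/6)
3. R is the centroid of triangle DVT ⇒ R = (-2/3, 13/6)
4. X is the midpoint of LR ⇒ X = (-1/3, 13/12)
2·[DTX] = 1/3, 2·[LBR] = -2/9
[DTX]:[LBR] = 1/3:-2/9 = -3/2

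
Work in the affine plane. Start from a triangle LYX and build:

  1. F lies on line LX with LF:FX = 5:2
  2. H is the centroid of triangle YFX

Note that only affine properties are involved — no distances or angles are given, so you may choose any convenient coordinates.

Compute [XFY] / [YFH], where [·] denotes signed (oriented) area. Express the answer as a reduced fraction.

[XFY]:[YFH] = -3

Set L = (0, 0), Y = (1, 0), X = (0, 1); any affine frame gives the same invariant.
1. F lies on line LX with LF:FX = 5:2 ⇒ F = (0, 5/7)
2. H is the centroid of triangle YFX ⇒ H = (1/3, 4/7)
2·[XFY] = 2/7, 2·[YFH] = -2/21
[XFY]:[YFH] = 2/7:-2/21 = -3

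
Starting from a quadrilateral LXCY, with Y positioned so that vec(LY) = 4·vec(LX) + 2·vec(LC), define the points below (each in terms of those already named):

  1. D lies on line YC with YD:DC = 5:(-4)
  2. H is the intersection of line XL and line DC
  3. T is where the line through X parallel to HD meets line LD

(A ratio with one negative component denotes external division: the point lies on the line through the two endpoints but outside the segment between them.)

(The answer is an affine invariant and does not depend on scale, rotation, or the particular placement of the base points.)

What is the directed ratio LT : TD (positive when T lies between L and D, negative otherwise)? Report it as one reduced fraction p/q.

Choose coordinates L = (0, 0), X = (1, 0), C = (0, 1), Y = (4, 2).
1. D lies on line YC with YD:DC = 5:(-4) ⇒ D = (-16, -3)
2. H is the intersection of line XL and line DC ⇒ H = (-4, 0)
3. T is where the line through X parallel to HD meets line LD ⇒ T = (4, 3/4)
T = L + t·(D−L) with t = -1/4, so LT:TD = t:(1−t) = -1/4:5/4

LT:TD = -1/5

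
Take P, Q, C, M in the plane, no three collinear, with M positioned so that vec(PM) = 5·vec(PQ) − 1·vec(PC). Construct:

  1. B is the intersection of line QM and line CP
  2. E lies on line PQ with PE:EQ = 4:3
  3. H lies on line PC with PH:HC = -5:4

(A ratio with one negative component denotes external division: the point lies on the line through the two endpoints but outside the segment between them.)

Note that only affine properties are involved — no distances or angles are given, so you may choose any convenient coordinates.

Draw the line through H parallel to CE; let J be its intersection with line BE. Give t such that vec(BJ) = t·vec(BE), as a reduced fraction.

t = 19/3

Assign P = (0, 0), Q = (1, 0), C = (0, 1), M = (5, -1) — the answer is frame-independent, so this choice is without loss of generality.
1. B is the intersection of line QM and line CP ⇒ B = (0, 1/4)
2. E lies on line PQ with PE:EQ = 4:3 ⇒ E = (4/7, 0)
3. H lies on line PC with PH:HC = -5:4 ⇒ H = (0, 5)
through H parallel to CE: direction (4/7, -1); meets BE at J = (76/21, -4/3)
J = B + t·(E−B) with t = 19/3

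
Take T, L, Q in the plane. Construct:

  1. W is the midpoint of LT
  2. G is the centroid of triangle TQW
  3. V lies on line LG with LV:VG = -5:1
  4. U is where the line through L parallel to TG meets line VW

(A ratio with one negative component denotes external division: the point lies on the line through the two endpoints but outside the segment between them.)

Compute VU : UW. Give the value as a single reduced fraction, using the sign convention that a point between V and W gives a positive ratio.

VU:UW = -5/2

Work in coordinates with T = (0, 0), L = (1, 0), Q = (0, 1).
1. W is the midpoint of LT ⇒ W = (1/2, 0)
2. G is the centroid of triangle TQW ⇒ G = (1/6, 1/3)
3. V lies on line LG with LV:VG = -5:1 ⇒ V = (-1/24, 5/12)
4. U is where the line through L parallel to TG meets line VW ⇒ U = (31/36, -5/18)
U = V + t·(W−V) with t = 5/3, so VU:UW = t:(1−t) = 5/3:-2/3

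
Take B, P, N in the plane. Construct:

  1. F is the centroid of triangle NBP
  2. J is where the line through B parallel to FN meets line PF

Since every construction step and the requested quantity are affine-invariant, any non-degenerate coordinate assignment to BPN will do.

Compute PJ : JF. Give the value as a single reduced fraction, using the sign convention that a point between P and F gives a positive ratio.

Work in coordinates with B = (0, 0), P = (1, 0), N = (0, 1).
1. F is the centroid of triangle NBP ⇒ F = (1/3, 1/3)
2. J is where the line through B parallel to FN meets line PF ⇒ J = (-1/3, 2/3)
J = P + t·(F−P) with t = 2, so PJ:JF = t:(1−t) = 2:-1

PJ:JF = -2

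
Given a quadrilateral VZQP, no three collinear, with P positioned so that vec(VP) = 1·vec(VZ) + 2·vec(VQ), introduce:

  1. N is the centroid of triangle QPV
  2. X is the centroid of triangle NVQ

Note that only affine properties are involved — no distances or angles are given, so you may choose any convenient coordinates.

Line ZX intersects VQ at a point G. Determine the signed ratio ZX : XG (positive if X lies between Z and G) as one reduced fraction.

ZX:XG = 8

Choose coordinates V = (0, 0), Z = (1, 0), Q = (0, 1), P = (1, 2).
1. N is the centroid of triangle QPV ⇒ N = (1/3, 1)
2. X is the centroid of triangle NVQ ⇒ X = (1/9, 2/3)
line ZX meets VQ at G = (0, 3/4)
X = Z + t·(G−Z) with t = 8/9, so ZX:XG = 8/9:1/9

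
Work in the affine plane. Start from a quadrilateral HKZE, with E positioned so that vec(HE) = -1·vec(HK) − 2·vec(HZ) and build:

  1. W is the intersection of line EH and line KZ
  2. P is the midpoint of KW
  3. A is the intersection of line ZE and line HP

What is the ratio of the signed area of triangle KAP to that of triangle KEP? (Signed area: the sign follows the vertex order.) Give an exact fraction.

[KAP]:[KEP] = 2/5

Work in coordinates with H = (0, 0), K = (1, 0), Z = (0, 1), E = (-1, -2).
1. W is the intersection of line EH and line KZ ⇒ W = (1/3, 2/3)
2. P is the midpoint of KW ⇒ P = (2/3, 1/3)
3. A is the intersection of line ZE and line HP ⇒ A = (-2/5, -1/5)
2·[KAP] = -8/15, 2·[KEP] = -4/3
[KAP]:[KEP] = -8/15:-4/3 = 2/5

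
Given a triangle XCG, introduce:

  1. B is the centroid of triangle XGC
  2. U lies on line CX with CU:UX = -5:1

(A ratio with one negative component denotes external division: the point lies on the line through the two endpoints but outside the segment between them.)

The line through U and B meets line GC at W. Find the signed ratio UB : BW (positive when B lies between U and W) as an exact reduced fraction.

UB:BW = 11/4

Work in coordinates with X = (0, 0), C = (1, 0), G = (0, 1).
1. B is the centroid of triangle XGC ⇒ B = (1/3, 1/3)
2. U lies on line CX with CU:UX = -5:1 ⇒ U = (-1/4, 0)
line UB meets GC at W = (6/11, 5/11)
B = U + t·(W−U) with t = 11/15, so UB:BW = 11/15:4/15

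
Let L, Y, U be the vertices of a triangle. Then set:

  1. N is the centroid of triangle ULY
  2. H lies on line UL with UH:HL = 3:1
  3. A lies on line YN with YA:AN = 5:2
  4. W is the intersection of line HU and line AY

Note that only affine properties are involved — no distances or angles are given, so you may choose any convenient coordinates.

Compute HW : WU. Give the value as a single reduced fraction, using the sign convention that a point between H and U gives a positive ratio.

Set L = (0, 0), Y = (1, 0), U = (0, 1); any affine frame gives the same invariant.
1. N is the centroid of triangle ULY ⇒ N = (1/3, 1/3)
2. H lies on line UL with UH:HL = 3:1 ⇒ H = (0, 1/4)
3. A lies on line YN with YA:AN = 5:2 ⇒ A = (11/21, 5/21)
4. W is the intersection of line HU and line AY ⇒ W = (0, 1/2)
W = H + t·(U−H) with t = 1/3, so HW:WU = t:(1−t) = 1/3:2/3

HW:WU = 1/2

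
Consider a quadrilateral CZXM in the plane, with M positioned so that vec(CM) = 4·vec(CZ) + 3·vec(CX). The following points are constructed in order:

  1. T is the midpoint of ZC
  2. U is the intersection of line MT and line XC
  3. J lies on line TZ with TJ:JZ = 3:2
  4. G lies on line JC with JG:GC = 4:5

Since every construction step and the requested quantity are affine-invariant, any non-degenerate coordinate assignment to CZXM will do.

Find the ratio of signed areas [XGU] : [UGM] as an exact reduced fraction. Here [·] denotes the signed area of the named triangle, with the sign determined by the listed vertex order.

[XGU]:[UGM] = 10/3

Work in coordinates with C = (0, 0), Z = (1, 0), X = (0, 1), M = (4, 3).
1. T is the midpoint of ZC ⇒ T = (1/2, 0)
2. U is the intersection of line MT and line XC ⇒ U = (0, -3/7)
3. J lies on line TZ with TJ:JZ = 3:2 ⇒ J = (4/5, 0)
4. G lies on line JC with JG:GC = 4:5 ⇒ G = (4/9, 0)
2·[XGU] = -40/63, 2·[UGM] = -4/21
[XGU]:[UGM] = -40/63:-4/21 = 10/3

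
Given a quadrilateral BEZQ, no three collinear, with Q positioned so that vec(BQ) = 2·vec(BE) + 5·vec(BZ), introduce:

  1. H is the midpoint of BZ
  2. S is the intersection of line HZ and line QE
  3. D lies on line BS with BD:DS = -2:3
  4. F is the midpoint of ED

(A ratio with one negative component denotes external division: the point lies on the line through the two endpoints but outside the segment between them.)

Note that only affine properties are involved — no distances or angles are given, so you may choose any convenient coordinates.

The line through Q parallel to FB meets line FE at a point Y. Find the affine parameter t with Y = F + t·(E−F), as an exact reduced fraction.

Set B = (0, 0), E = (1, 0), Z = (0, 1), Q = (2, 5); any affine frame gives the same invariant.
1. H is the midpoint of BZ ⇒ H = (0, 1/2)
2. S is the intersection of line HZ and line QE ⇒ S = (0, -5)
3. D lies on line BS with BD:DS = -2:3 ⇒ D = (0, 10)
4. F is the midpoint of ED ⇒ F = (1/2, 5)
through Q parallel to FB: direction (-1/2, -5); meets FE at Y = (5/4, -5/2)
Y = F + t·(E−F) with t = 3/2

t = 3/2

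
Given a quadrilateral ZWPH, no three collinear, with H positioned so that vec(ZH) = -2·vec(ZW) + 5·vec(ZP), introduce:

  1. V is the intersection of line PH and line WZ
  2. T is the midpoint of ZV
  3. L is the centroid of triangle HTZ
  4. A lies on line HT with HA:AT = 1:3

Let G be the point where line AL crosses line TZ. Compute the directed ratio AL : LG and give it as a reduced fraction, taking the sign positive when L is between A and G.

Work in coordinates with Z = (0, 0), W = (1, 0), P = (0, 1), H = (-2, 5).
1. V is the intersection of line PH and line WZ ⇒ V = (1/2, 0)
2. T is the midpoint of ZV ⇒ T = (1/4, 0)
3. L is the centroid of triangle HTZ ⇒ L = (-7/12, 5/3)
4. A lies on line HT with HA:AT = 1:3 ⇒ A = (-23/16, 15/4)
line AL meets TZ at G = (1/10, 0)
L = A + t·(G−A) with t = 5/9, so AL:LG = 5/9:4/9

AL:LG = 5/4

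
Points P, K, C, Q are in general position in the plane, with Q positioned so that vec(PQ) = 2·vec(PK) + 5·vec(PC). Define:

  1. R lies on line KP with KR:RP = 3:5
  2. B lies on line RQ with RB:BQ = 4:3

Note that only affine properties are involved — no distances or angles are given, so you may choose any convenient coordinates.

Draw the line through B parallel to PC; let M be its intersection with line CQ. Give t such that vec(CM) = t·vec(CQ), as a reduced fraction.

t = 79/112

Assign P = (0, 0), K = (1, 0), C = (0, 1), Q = (2, 5) — the answer is frame-independent, so this choice is without loss of generality.
1. R lies on line KP with KR:RP = 3:5 ⇒ R = (5/8, 0)
2. B lies on line RQ with RB:BQ = 4:3 ⇒ B = (79/56, 20/7)
through B parallel to PC: direction (0, 1); meets CQ at M = (79/56, 107/28)
M = C + t·(Q−C) with t = 79/112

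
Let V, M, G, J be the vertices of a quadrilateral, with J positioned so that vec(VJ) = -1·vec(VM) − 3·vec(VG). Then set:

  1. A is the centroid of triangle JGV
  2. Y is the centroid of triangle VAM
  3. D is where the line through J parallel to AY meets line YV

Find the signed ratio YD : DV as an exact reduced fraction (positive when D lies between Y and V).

YD:DV = -9/11

Work in coordinates with V = (0, 0), M = (1, 0), G = (0, 1), J = (-1, -3).
1. A is the centroid of triangle JGV ⇒ A = (-1/3, -2/3)
2. Y is the centroid of triangle VAM ⇒ Y = (2/9, -2/9)
3. D is where the line through J parallel to AY meets line YV ⇒ D = (11/9, -11/9)
D = Y + t·(V−Y) with t = -9/2, so YD:DV = t:(1−t) = -9/2:11/2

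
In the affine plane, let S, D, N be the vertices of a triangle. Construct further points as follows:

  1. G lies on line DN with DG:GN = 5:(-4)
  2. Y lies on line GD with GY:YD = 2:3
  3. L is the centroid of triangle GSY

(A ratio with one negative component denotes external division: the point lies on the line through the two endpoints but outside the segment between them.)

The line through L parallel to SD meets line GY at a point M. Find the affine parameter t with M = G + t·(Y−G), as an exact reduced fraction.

Choose coordinates S = (0, 0), D = (1, 0), N = (0, 1).
1. G lies on line DN with DG:GN = 5:(-4) ⇒ G = (-4, 5)
2. Y lies on line GD with GY:YD = 2:3 ⇒ Y = (-2, 3)
3. L is the centroid of triangle GSY ⇒ L = (-2, 8/3)
through L parallel to SD: direction (1, 0); meets GY at M = (-5/3, 8/3)
M = G + t·(Y−G) with t = 7/6

t = 7/6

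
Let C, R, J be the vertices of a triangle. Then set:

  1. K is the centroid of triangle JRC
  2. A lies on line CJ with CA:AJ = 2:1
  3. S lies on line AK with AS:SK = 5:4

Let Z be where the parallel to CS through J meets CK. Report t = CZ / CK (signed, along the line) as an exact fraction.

Work in coordinates with C = (0, 0), R = (1, 0), J = (0, 1).
1. K is the centroid of triangle JRC ⇒ K = (1/3, 1/3)
2. A lies on line CJ with CA:AJ = 2:1 ⇒ A = (0, 2/3)
3. S lies on line AK with AS:SK = 5:4 ⇒ S = (5/27, 13/27)
through J parallel to CS: direction (5/27, 13/27); meets CK at Z = (-5/8, -5/8)
Z = C + t·(K−C) with t = -15/8

t = -15/8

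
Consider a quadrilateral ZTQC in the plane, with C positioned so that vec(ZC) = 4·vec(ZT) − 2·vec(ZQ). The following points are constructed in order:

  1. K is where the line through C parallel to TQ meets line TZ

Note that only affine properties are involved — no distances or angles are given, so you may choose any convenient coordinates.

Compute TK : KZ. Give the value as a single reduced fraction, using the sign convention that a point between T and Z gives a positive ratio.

TK:KZ = -1/2

Set Z = (0, 0), T = (1, 0), Q = (0, 1), C = (4, -2); any affine frame gives the same invariant.
1. K is where the line through C parallel to TQ meets line TZ ⇒ K = (2, 0)
K = T + t·(Z−T) with t = -1, so TK:KZ = t:(1−t) = -1:2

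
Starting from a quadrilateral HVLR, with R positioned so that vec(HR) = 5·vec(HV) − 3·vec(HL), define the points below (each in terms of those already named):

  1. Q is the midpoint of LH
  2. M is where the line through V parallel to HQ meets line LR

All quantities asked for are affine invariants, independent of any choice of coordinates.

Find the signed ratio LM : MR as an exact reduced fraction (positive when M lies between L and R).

Work in coordinates with H = (0, 0), V = (1, 0), L = (0, 1), R = (5, -3).
1. Q is the midpoint of LH ⇒ Q = (0, 1/2)
2. M is where the line through V parallel to HQ meets line LR ⇒ M = (1, 1/5)
M = L + t·(R−L) with t = 1/5, so LM:MR = t:(1−t) = 1/5:4/5

LM:MR = 1/4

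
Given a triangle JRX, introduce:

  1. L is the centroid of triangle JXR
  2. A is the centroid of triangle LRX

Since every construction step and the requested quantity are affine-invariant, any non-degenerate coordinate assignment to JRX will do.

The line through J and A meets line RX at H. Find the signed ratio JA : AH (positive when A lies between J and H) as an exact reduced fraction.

JA:AH = 8

Choose coordinates J = (0, 0), R = (1, 0), X = (0, 1).
1. L is the centroid of triangle JXR ⇒ L = (1/3, 1/3)
2. A is the centroid of triangle LRX ⇒ A = (4/9, 4/9)
line JA meets RX at H = (1/2, 1/2)
A = J + t·(H−J) with t = 8/9, so JA:AH = 8/9:1/9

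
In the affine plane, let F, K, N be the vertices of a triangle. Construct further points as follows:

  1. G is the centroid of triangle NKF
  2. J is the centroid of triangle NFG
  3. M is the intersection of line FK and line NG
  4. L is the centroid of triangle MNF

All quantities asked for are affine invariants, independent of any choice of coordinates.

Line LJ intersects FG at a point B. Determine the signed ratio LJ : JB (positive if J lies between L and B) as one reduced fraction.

Work in coordinates with F = (0, 0), K = (1, 0), N = (0, 1).
1. G is the centroid of triangle NKF ⇒ G = (1/3, 1/3)
2. J is the centroid of triangle NFG ⇒ J = (1/9, 4/9)
3. M is the intersection of line FK and line NG ⇒ M = (1/2, 0)
4. L is the centroid of triangle MNF ⇒ L = (1/6, 1/3)
line LJ meets FG at B = (2/9, 2/9)
J = L + t·(B−L) with t = -1, so LJ:JB = -1:2

LJ:JB = -1/2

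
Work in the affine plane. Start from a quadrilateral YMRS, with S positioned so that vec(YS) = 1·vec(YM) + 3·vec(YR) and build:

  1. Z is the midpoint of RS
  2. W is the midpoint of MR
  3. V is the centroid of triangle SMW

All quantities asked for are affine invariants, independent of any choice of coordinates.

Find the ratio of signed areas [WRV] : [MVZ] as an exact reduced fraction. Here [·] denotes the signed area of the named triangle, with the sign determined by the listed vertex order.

Choose coordinates Y = (0, 0), M = (1, 0), R = (0, 1), S = (1, 3).
1. Z is the midpoint of RS ⇒ Z = (1/2, 2)
2. W is the midpoint of MR ⇒ W = (1/2, 1/2)
3. V is the centroid of triangle SMW ⇒ V = (5/6, 7/6)
2·[WRV] = -1/2, 2·[MVZ] = 1/4
[WRV]:[MVZ] = -1/2:1/4 = -2

[WRV]:[MVZ] = -2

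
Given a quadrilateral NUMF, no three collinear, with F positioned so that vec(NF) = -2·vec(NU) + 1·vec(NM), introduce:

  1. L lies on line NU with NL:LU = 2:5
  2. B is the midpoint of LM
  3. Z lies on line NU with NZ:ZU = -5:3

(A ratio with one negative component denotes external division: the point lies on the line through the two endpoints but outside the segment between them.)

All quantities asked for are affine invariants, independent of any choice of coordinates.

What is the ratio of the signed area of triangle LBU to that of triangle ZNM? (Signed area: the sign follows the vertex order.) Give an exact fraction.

[LBU]:[ZNM] = 1/7

Work in coordinates with N = (0, 0), U = (1, 0), M = (0, 1), F = (-2, 1).
1. L lies on line NU with NL:LU = 2:5 ⇒ L = (2/7, 0)
2. B is the midpoint of LM ⇒ B = (1/7, 1/2)
3. Z lies on line NU with NZ:ZU = -5:3 ⇒ Z = (5/2, 0)
2·[LBU] = -5/14, 2·[ZNM] = -5/2
[LBU]:[ZNM] = -5/14:-5/2 = 1/7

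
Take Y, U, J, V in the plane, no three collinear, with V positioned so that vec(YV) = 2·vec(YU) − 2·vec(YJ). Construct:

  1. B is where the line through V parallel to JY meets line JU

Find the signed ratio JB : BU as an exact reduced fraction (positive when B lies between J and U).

JB:BU = -2

Assign Y = (0, 0), U = (1, 0), J = (0, 1), V = (2, -2) — the answer is frame-independent, so this choice is without loss of generality.
1. B is where the line through V parallel to JY meets line JU ⇒ B = (2, -1)
B = J + t·(U−J) with t = 2, so JB:BU = t:(1−t) = 2:-1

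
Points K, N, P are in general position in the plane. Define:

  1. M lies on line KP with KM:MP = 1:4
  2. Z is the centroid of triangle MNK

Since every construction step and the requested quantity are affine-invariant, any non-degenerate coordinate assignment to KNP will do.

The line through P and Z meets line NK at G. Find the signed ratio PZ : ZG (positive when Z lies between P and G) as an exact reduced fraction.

PZ:ZG = 14

Choose coordinates K = (0, 0), N = (1, 0), P = (0, 1).
1. M lies on line KP with KM:MP = 1:4 ⇒ M = (0, 1/5)
2. Z is the centroid of triangle MNK ⇒ Z = (1/3, 1/15)
line PZ meets NK at G = (5/14, 0)
Z = P + t·(G−P) with t = 14/15, so PZ:ZG = 14/15:1/15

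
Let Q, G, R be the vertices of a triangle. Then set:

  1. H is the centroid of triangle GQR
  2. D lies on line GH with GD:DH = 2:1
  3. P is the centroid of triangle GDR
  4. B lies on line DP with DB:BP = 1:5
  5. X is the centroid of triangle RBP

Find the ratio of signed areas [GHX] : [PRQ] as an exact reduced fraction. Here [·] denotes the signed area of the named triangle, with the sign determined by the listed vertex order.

[GHX]:[PRQ] = -25/84

Assign Q = (0, 0), G = (1, 0), R = (0, 1) — the answer is frame-independent, so this choice is without loss of generality.
1. H is the centroid of triangle GQR ⇒ H = (1/3, 1/3)
2. D lies on line GH with GD:DH = 2:1 ⇒ D = (5/9, 2/9)
3. P is the centroid of triangle GDR ⇒ P = (14/27, 11/27)
4. B lies on line DP with DB:BP = 1:5 ⇒ B = (89/162, 41/162)
5. X is the centroid of triangle RBP ⇒ X = (173/486, 269/486)
2·[GHX] = -25/162, 2·[PRQ] = 14/27
[GHX]:[PRQ] = -25/162:14/27 = -25/84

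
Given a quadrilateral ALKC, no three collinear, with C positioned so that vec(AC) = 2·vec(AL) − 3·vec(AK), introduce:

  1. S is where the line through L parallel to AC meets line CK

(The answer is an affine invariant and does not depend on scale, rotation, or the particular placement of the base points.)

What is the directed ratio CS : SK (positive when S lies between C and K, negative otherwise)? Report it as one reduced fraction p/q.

Work in coordinates with A = (0, 0), L = (1, 0), K = (0, 1), C = (2, -3).
1. S is where the line through L parallel to AC meets line CK ⇒ S = (-1, 3)
S = C + t·(K−C) with t = 3/2, so CS:SK = t:(1−t) = 3/2:-1/2

CS:SK = -3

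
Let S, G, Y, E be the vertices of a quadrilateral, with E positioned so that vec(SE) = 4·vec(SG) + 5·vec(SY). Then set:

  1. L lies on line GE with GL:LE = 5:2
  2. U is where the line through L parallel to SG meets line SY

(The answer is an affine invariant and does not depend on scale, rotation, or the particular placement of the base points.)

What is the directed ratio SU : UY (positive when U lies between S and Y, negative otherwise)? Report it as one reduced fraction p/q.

SU:UY = -25/18

Choose coordinates S = (0, 0), G = (1, 0), Y = (0, 1), E = (4, 5).
1. L lies on line GE with GL:LE = 5:2 ⇒ L = (22/7, 25/7)
2. U is where the line through L parallel to SG meets line SY ⇒ U = (0, 25/7)
U = S + t·(Y−S) with t = 25/7, so SU:UY = t:(1−t) = 25/7:-18/7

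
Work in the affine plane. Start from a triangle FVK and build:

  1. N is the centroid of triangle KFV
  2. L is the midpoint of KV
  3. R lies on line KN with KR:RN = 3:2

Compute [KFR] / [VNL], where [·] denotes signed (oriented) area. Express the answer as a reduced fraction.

[KFR]:[VNL] = -6/5

Choose coordinates F = (0, 0), V = (1, 0), K = (0, 1).
1. N is the centroid of triangle KFV ⇒ N = (1/3, 1/3)
2. L is the midpoint of KV ⇒ L = (1/2, 1/2)
3. R lies on line KN with KR:RN = 3:2 ⇒ R = (1/5, 3/5)
2·[KFR] = 1/5, 2·[VNL] = -1/6
[KFR]:[VNL] = 1/5:-1/6 = -6/5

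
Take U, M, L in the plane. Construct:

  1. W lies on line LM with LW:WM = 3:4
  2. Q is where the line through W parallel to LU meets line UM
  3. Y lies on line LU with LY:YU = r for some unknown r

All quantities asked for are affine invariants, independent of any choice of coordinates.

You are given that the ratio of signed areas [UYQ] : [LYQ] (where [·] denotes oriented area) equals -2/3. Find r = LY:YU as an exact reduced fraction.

r = 3/2

Choose coordinates U = (0, 0), M = (1, 0), L = (0, 1).
1. W lies on line LM with LW:WM = 3:4 ⇒ W = (3/7, 4/7)
2. Q is where the line through W parallel to LU meets line UM ⇒ Q = (3/7, 0)
3. With LY:YU = r, write λ = r/(r+1) so Y = L + λ·(U−L); Y is affine-linear in λ
Every point depending on Y is an affine combination of Y and λ-independent points, so each such coordinate is linear in λ; the λ² term in each signed area is a multiple of (U−L)×(U−L) = 0, so 2·[UYQ] and 2·[LYQ] are each linear in λ. Evaluating at λ=0 and λ=1:
  2·[UYQ] = 3/7·λ − 3/7,   2·[LYQ] = 3/7·λ
So [UYQ]:[LYQ] = (3/7·λ − 3/7) / (3/7·λ). Setting this equal to -2/3:
  3/7·λ − 3/7 = -2/3·(3/7·λ)  ⇒  λ = 3/5
Then r = λ/(1−λ) = (3/5)/(2/5) = 3/2. Check: with r = 3/2, Y = (0, 2/5) and [UYQ]:[LYQ] = -2/3 as required.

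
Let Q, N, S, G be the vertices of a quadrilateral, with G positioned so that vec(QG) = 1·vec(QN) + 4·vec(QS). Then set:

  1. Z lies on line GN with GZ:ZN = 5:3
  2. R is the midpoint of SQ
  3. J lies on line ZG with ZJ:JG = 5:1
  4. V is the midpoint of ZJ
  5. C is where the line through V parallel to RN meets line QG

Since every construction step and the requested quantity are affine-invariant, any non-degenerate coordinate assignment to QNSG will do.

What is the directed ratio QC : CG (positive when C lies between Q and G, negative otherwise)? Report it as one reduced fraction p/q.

QC:CG = 73/35

Work in coordinates with Q = (0, 0), N = (1, 0), S = (0, 1), G = (1, 4).
1. Z lies on line GN with GZ:ZN = 5:3 ⇒ Z = (1, 3/2)
2. R is the midpoint of SQ ⇒ R = (0, 1/2)
3. J lies on line ZG with ZJ:JG = 5:1 ⇒ J = (1, 43/12)
4. V is the midpoint of ZJ ⇒ V = (1, 61/24)
5. C is where the line through V parallel to RN meets line QG ⇒ C = (73/108, 73/27)
C = Q + t·(G−Q) with t = 73/108, so QC:CG = t:(1−t) = 73/108:35/108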